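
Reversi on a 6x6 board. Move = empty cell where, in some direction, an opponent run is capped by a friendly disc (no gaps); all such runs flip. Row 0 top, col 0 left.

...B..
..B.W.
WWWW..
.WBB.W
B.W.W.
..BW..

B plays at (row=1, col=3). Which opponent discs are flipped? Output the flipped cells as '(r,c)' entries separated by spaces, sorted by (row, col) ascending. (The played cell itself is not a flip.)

Answer: (2,2) (2,3) (3,1)

Derivation:
Dir NW: first cell '.' (not opp) -> no flip
Dir N: first cell 'B' (not opp) -> no flip
Dir NE: first cell '.' (not opp) -> no flip
Dir W: first cell 'B' (not opp) -> no flip
Dir E: opp run (1,4), next='.' -> no flip
Dir SW: opp run (2,2) (3,1) capped by B -> flip
Dir S: opp run (2,3) capped by B -> flip
Dir SE: first cell '.' (not opp) -> no flip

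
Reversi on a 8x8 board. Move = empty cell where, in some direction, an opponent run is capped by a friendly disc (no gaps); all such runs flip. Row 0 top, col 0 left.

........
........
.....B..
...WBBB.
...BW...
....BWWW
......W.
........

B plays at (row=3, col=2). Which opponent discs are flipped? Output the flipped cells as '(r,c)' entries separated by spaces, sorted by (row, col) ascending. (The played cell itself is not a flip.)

Dir NW: first cell '.' (not opp) -> no flip
Dir N: first cell '.' (not opp) -> no flip
Dir NE: first cell '.' (not opp) -> no flip
Dir W: first cell '.' (not opp) -> no flip
Dir E: opp run (3,3) capped by B -> flip
Dir SW: first cell '.' (not opp) -> no flip
Dir S: first cell '.' (not opp) -> no flip
Dir SE: first cell 'B' (not opp) -> no flip

Answer: (3,3)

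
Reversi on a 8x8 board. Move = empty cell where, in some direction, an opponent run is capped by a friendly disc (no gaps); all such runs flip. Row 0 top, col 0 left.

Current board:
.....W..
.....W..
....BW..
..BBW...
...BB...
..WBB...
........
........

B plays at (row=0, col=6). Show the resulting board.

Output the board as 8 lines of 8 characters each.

Place B at (0,6); scan 8 dirs for brackets.
Dir NW: edge -> no flip
Dir N: edge -> no flip
Dir NE: edge -> no flip
Dir W: opp run (0,5), next='.' -> no flip
Dir E: first cell '.' (not opp) -> no flip
Dir SW: opp run (1,5) capped by B -> flip
Dir S: first cell '.' (not opp) -> no flip
Dir SE: first cell '.' (not opp) -> no flip
All flips: (1,5)

Answer: .....WB.
.....B..
....BW..
..BBW...
...BB...
..WBB...
........
........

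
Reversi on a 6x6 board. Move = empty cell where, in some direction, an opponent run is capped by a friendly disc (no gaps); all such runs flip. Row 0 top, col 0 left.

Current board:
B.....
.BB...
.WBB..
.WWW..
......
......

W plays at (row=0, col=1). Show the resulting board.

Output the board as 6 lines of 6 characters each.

Answer: BW....
.WB...
.WBB..
.WWW..
......
......

Derivation:
Place W at (0,1); scan 8 dirs for brackets.
Dir NW: edge -> no flip
Dir N: edge -> no flip
Dir NE: edge -> no flip
Dir W: opp run (0,0), next=edge -> no flip
Dir E: first cell '.' (not opp) -> no flip
Dir SW: first cell '.' (not opp) -> no flip
Dir S: opp run (1,1) capped by W -> flip
Dir SE: opp run (1,2) (2,3), next='.' -> no flip
All flips: (1,1)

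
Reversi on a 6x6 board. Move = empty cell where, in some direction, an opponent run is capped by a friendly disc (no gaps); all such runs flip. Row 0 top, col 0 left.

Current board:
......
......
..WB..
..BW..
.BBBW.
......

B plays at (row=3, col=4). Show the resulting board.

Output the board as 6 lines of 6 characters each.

Place B at (3,4); scan 8 dirs for brackets.
Dir NW: first cell 'B' (not opp) -> no flip
Dir N: first cell '.' (not opp) -> no flip
Dir NE: first cell '.' (not opp) -> no flip
Dir W: opp run (3,3) capped by B -> flip
Dir E: first cell '.' (not opp) -> no flip
Dir SW: first cell 'B' (not opp) -> no flip
Dir S: opp run (4,4), next='.' -> no flip
Dir SE: first cell '.' (not opp) -> no flip
All flips: (3,3)

Answer: ......
......
..WB..
..BBB.
.BBBW.
......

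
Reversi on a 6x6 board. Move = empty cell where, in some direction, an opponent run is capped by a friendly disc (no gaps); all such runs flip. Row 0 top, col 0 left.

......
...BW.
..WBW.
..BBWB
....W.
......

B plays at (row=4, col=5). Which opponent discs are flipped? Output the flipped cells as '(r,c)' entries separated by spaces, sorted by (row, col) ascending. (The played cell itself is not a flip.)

Dir NW: opp run (3,4) capped by B -> flip
Dir N: first cell 'B' (not opp) -> no flip
Dir NE: edge -> no flip
Dir W: opp run (4,4), next='.' -> no flip
Dir E: edge -> no flip
Dir SW: first cell '.' (not opp) -> no flip
Dir S: first cell '.' (not opp) -> no flip
Dir SE: edge -> no flip

Answer: (3,4)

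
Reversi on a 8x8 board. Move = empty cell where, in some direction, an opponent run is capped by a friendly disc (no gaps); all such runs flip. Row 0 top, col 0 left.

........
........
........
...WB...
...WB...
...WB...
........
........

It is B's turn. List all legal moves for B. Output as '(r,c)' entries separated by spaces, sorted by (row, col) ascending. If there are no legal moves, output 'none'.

Answer: (2,2) (3,2) (4,2) (5,2) (6,2)

Derivation:
(2,2): flips 1 -> legal
(2,3): no bracket -> illegal
(2,4): no bracket -> illegal
(3,2): flips 2 -> legal
(4,2): flips 1 -> legal
(5,2): flips 2 -> legal
(6,2): flips 1 -> legal
(6,3): no bracket -> illegal
(6,4): no bracket -> illegal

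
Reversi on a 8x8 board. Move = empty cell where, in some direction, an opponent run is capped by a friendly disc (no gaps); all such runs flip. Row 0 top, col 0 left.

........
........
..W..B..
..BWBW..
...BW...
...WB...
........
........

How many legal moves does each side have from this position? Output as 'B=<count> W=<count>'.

Answer: B=6 W=6

Derivation:
-- B to move --
(1,1): no bracket -> illegal
(1,2): flips 1 -> legal
(1,3): no bracket -> illegal
(2,1): no bracket -> illegal
(2,3): flips 1 -> legal
(2,4): no bracket -> illegal
(2,6): no bracket -> illegal
(3,1): no bracket -> illegal
(3,6): flips 1 -> legal
(4,2): no bracket -> illegal
(4,5): flips 2 -> legal
(4,6): no bracket -> illegal
(5,2): flips 1 -> legal
(5,5): no bracket -> illegal
(6,2): no bracket -> illegal
(6,3): flips 1 -> legal
(6,4): no bracket -> illegal
B mobility = 6
-- W to move --
(1,4): no bracket -> illegal
(1,5): flips 1 -> legal
(1,6): no bracket -> illegal
(2,1): no bracket -> illegal
(2,3): no bracket -> illegal
(2,4): flips 1 -> legal
(2,6): no bracket -> illegal
(3,1): flips 1 -> legal
(3,6): no bracket -> illegal
(4,1): no bracket -> illegal
(4,2): flips 2 -> legal
(4,5): no bracket -> illegal
(5,2): no bracket -> illegal
(5,5): flips 1 -> legal
(6,3): no bracket -> illegal
(6,4): flips 1 -> legal
(6,5): no bracket -> illegal
W mobility = 6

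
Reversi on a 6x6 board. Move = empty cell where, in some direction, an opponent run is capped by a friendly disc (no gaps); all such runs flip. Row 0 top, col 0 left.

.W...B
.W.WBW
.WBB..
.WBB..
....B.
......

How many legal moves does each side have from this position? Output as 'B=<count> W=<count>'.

-- B to move --
(0,0): flips 1 -> legal
(0,2): no bracket -> illegal
(0,3): flips 1 -> legal
(0,4): flips 1 -> legal
(1,0): flips 1 -> legal
(1,2): flips 1 -> legal
(2,0): flips 1 -> legal
(2,4): no bracket -> illegal
(2,5): flips 1 -> legal
(3,0): flips 1 -> legal
(4,0): flips 1 -> legal
(4,1): no bracket -> illegal
(4,2): no bracket -> illegal
B mobility = 9
-- W to move --
(0,3): no bracket -> illegal
(0,4): no bracket -> illegal
(1,2): no bracket -> illegal
(2,4): flips 2 -> legal
(2,5): no bracket -> illegal
(3,4): flips 2 -> legal
(3,5): no bracket -> illegal
(4,1): no bracket -> illegal
(4,2): no bracket -> illegal
(4,3): flips 3 -> legal
(4,5): no bracket -> illegal
(5,3): no bracket -> illegal
(5,4): no bracket -> illegal
(5,5): flips 3 -> legal
W mobility = 4

Answer: B=9 W=4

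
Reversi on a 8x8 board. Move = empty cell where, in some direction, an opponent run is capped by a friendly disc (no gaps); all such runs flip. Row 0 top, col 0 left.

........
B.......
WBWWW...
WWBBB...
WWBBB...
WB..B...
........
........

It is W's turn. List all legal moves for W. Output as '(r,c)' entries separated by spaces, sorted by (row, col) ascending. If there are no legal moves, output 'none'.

Answer: (0,0) (1,1) (1,2) (3,5) (4,5) (5,2) (5,3) (5,5) (6,0) (6,1) (6,2) (6,4)

Derivation:
(0,0): flips 1 -> legal
(0,1): no bracket -> illegal
(1,1): flips 1 -> legal
(1,2): flips 1 -> legal
(2,5): no bracket -> illegal
(3,5): flips 3 -> legal
(4,5): flips 4 -> legal
(5,2): flips 3 -> legal
(5,3): flips 3 -> legal
(5,5): flips 2 -> legal
(6,0): flips 3 -> legal
(6,1): flips 1 -> legal
(6,2): flips 1 -> legal
(6,3): no bracket -> illegal
(6,4): flips 3 -> legal
(6,5): no bracket -> illegal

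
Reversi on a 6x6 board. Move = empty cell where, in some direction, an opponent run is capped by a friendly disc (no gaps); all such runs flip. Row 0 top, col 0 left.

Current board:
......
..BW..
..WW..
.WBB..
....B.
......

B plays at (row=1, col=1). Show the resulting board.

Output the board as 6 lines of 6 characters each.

Place B at (1,1); scan 8 dirs for brackets.
Dir NW: first cell '.' (not opp) -> no flip
Dir N: first cell '.' (not opp) -> no flip
Dir NE: first cell '.' (not opp) -> no flip
Dir W: first cell '.' (not opp) -> no flip
Dir E: first cell 'B' (not opp) -> no flip
Dir SW: first cell '.' (not opp) -> no flip
Dir S: first cell '.' (not opp) -> no flip
Dir SE: opp run (2,2) capped by B -> flip
All flips: (2,2)

Answer: ......
.BBW..
..BW..
.WBB..
....B.
......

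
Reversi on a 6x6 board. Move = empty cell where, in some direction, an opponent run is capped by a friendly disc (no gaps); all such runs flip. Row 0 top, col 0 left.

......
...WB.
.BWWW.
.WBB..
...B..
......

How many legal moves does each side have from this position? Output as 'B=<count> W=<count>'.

Answer: B=8 W=10

Derivation:
-- B to move --
(0,2): no bracket -> illegal
(0,3): flips 2 -> legal
(0,4): no bracket -> illegal
(1,1): flips 1 -> legal
(1,2): flips 2 -> legal
(1,5): flips 1 -> legal
(2,0): no bracket -> illegal
(2,5): flips 3 -> legal
(3,0): flips 1 -> legal
(3,4): flips 1 -> legal
(3,5): no bracket -> illegal
(4,0): no bracket -> illegal
(4,1): flips 1 -> legal
(4,2): no bracket -> illegal
B mobility = 8
-- W to move --
(0,3): no bracket -> illegal
(0,4): flips 1 -> legal
(0,5): flips 1 -> legal
(1,0): no bracket -> illegal
(1,1): flips 1 -> legal
(1,2): no bracket -> illegal
(1,5): flips 1 -> legal
(2,0): flips 1 -> legal
(2,5): no bracket -> illegal
(3,0): no bracket -> illegal
(3,4): flips 2 -> legal
(4,1): flips 1 -> legal
(4,2): flips 2 -> legal
(4,4): flips 1 -> legal
(5,2): no bracket -> illegal
(5,3): flips 2 -> legal
(5,4): no bracket -> illegal
W mobility = 10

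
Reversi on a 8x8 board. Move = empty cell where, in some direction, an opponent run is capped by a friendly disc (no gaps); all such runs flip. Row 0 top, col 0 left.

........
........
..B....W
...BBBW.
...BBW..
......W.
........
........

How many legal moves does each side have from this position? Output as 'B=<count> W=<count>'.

-- B to move --
(1,6): no bracket -> illegal
(1,7): no bracket -> illegal
(2,5): no bracket -> illegal
(2,6): no bracket -> illegal
(3,7): flips 1 -> legal
(4,6): flips 1 -> legal
(4,7): no bracket -> illegal
(5,4): no bracket -> illegal
(5,5): flips 1 -> legal
(5,7): no bracket -> illegal
(6,5): no bracket -> illegal
(6,6): no bracket -> illegal
(6,7): flips 2 -> legal
B mobility = 4
-- W to move --
(1,1): no bracket -> illegal
(1,2): no bracket -> illegal
(1,3): no bracket -> illegal
(2,1): no bracket -> illegal
(2,3): flips 1 -> legal
(2,4): no bracket -> illegal
(2,5): flips 1 -> legal
(2,6): no bracket -> illegal
(3,1): no bracket -> illegal
(3,2): flips 3 -> legal
(4,2): flips 2 -> legal
(4,6): no bracket -> illegal
(5,2): no bracket -> illegal
(5,3): no bracket -> illegal
(5,4): no bracket -> illegal
(5,5): no bracket -> illegal
W mobility = 4

Answer: B=4 W=4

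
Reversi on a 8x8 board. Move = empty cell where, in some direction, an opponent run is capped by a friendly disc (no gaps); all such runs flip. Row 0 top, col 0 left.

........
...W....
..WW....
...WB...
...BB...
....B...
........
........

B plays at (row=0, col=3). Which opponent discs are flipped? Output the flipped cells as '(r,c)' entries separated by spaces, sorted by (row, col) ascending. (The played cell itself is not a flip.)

Dir NW: edge -> no flip
Dir N: edge -> no flip
Dir NE: edge -> no flip
Dir W: first cell '.' (not opp) -> no flip
Dir E: first cell '.' (not opp) -> no flip
Dir SW: first cell '.' (not opp) -> no flip
Dir S: opp run (1,3) (2,3) (3,3) capped by B -> flip
Dir SE: first cell '.' (not opp) -> no flip

Answer: (1,3) (2,3) (3,3)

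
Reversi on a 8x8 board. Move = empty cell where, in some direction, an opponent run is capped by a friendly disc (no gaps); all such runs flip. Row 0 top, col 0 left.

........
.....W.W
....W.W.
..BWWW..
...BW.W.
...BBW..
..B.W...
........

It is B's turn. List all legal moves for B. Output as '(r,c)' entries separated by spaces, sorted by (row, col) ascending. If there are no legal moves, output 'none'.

(0,4): no bracket -> illegal
(0,5): no bracket -> illegal
(0,6): no bracket -> illegal
(0,7): no bracket -> illegal
(1,3): no bracket -> illegal
(1,4): flips 3 -> legal
(1,6): no bracket -> illegal
(2,2): no bracket -> illegal
(2,3): flips 1 -> legal
(2,5): flips 1 -> legal
(2,7): no bracket -> illegal
(3,6): flips 3 -> legal
(3,7): no bracket -> illegal
(4,2): no bracket -> illegal
(4,5): flips 1 -> legal
(4,7): no bracket -> illegal
(5,6): flips 1 -> legal
(5,7): no bracket -> illegal
(6,3): no bracket -> illegal
(6,5): no bracket -> illegal
(6,6): no bracket -> illegal
(7,3): no bracket -> illegal
(7,4): flips 1 -> legal
(7,5): flips 1 -> legal

Answer: (1,4) (2,3) (2,5) (3,6) (4,5) (5,6) (7,4) (7,5)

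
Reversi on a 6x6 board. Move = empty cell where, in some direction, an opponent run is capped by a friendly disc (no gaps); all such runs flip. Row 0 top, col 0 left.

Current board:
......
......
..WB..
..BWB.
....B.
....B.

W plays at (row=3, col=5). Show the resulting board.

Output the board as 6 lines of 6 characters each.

Answer: ......
......
..WB..
..BWWW
....B.
....B.

Derivation:
Place W at (3,5); scan 8 dirs for brackets.
Dir NW: first cell '.' (not opp) -> no flip
Dir N: first cell '.' (not opp) -> no flip
Dir NE: edge -> no flip
Dir W: opp run (3,4) capped by W -> flip
Dir E: edge -> no flip
Dir SW: opp run (4,4), next='.' -> no flip
Dir S: first cell '.' (not opp) -> no flip
Dir SE: edge -> no flip
All flips: (3,4)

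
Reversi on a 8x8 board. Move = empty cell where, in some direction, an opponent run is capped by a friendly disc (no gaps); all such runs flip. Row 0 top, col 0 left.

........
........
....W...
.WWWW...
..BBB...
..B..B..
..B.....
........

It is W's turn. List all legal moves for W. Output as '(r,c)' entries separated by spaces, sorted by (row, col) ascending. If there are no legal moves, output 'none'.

(3,5): no bracket -> illegal
(4,1): no bracket -> illegal
(4,5): no bracket -> illegal
(4,6): no bracket -> illegal
(5,1): flips 1 -> legal
(5,3): flips 2 -> legal
(5,4): flips 2 -> legal
(5,6): no bracket -> illegal
(6,1): flips 2 -> legal
(6,3): no bracket -> illegal
(6,4): no bracket -> illegal
(6,5): no bracket -> illegal
(6,6): flips 2 -> legal
(7,1): no bracket -> illegal
(7,2): flips 3 -> legal
(7,3): no bracket -> illegal

Answer: (5,1) (5,3) (5,4) (6,1) (6,6) (7,2)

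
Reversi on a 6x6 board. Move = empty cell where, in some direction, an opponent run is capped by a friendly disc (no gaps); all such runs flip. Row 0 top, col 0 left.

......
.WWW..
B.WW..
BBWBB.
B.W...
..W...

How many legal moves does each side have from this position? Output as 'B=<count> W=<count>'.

Answer: B=7 W=5

Derivation:
-- B to move --
(0,0): flips 2 -> legal
(0,1): flips 2 -> legal
(0,2): flips 1 -> legal
(0,3): flips 2 -> legal
(0,4): flips 2 -> legal
(1,0): no bracket -> illegal
(1,4): no bracket -> illegal
(2,1): no bracket -> illegal
(2,4): no bracket -> illegal
(4,1): no bracket -> illegal
(4,3): no bracket -> illegal
(5,1): flips 1 -> legal
(5,3): flips 1 -> legal
B mobility = 7
-- W to move --
(1,0): no bracket -> illegal
(2,1): no bracket -> illegal
(2,4): flips 1 -> legal
(2,5): no bracket -> illegal
(3,5): flips 2 -> legal
(4,1): no bracket -> illegal
(4,3): flips 1 -> legal
(4,4): flips 1 -> legal
(4,5): flips 1 -> legal
(5,0): no bracket -> illegal
(5,1): no bracket -> illegal
W mobility = 5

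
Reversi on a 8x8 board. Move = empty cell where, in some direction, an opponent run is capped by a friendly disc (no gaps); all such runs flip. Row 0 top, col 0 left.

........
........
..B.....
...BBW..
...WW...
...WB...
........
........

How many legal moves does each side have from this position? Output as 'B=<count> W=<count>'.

Answer: B=5 W=8

Derivation:
-- B to move --
(2,4): no bracket -> illegal
(2,5): no bracket -> illegal
(2,6): no bracket -> illegal
(3,2): flips 1 -> legal
(3,6): flips 1 -> legal
(4,2): no bracket -> illegal
(4,5): no bracket -> illegal
(4,6): no bracket -> illegal
(5,2): flips 2 -> legal
(5,5): flips 1 -> legal
(6,2): no bracket -> illegal
(6,3): flips 2 -> legal
(6,4): no bracket -> illegal
B mobility = 5
-- W to move --
(1,1): flips 2 -> legal
(1,2): no bracket -> illegal
(1,3): no bracket -> illegal
(2,1): no bracket -> illegal
(2,3): flips 1 -> legal
(2,4): flips 1 -> legal
(2,5): flips 1 -> legal
(3,1): no bracket -> illegal
(3,2): flips 2 -> legal
(4,2): no bracket -> illegal
(4,5): no bracket -> illegal
(5,5): flips 1 -> legal
(6,3): no bracket -> illegal
(6,4): flips 1 -> legal
(6,5): flips 1 -> legal
W mobility = 8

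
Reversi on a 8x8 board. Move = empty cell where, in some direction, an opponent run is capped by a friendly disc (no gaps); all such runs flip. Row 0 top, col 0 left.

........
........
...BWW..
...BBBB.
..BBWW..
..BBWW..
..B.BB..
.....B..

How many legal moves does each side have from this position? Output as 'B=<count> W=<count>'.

-- B to move --
(1,3): flips 1 -> legal
(1,4): flips 2 -> legal
(1,5): flips 2 -> legal
(1,6): flips 1 -> legal
(2,6): flips 2 -> legal
(4,6): flips 3 -> legal
(5,6): flips 3 -> legal
(6,3): flips 2 -> legal
(6,6): flips 2 -> legal
B mobility = 9
-- W to move --
(1,2): flips 2 -> legal
(1,3): no bracket -> illegal
(1,4): no bracket -> illegal
(2,2): flips 2 -> legal
(2,6): flips 1 -> legal
(2,7): flips 1 -> legal
(3,1): no bracket -> illegal
(3,2): flips 1 -> legal
(3,7): no bracket -> illegal
(4,1): flips 2 -> legal
(4,6): flips 1 -> legal
(4,7): flips 1 -> legal
(5,1): flips 4 -> legal
(5,6): no bracket -> illegal
(6,1): flips 3 -> legal
(6,3): no bracket -> illegal
(6,6): no bracket -> illegal
(7,1): flips 2 -> legal
(7,2): no bracket -> illegal
(7,3): flips 1 -> legal
(7,4): flips 1 -> legal
(7,6): flips 1 -> legal
W mobility = 14

Answer: B=9 W=14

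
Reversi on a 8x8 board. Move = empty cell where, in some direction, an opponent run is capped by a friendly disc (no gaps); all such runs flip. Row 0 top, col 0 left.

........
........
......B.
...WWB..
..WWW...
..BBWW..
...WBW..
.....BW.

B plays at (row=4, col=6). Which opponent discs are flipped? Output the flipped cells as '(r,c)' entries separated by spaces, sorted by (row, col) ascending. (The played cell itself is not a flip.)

Answer: (5,5)

Derivation:
Dir NW: first cell 'B' (not opp) -> no flip
Dir N: first cell '.' (not opp) -> no flip
Dir NE: first cell '.' (not opp) -> no flip
Dir W: first cell '.' (not opp) -> no flip
Dir E: first cell '.' (not opp) -> no flip
Dir SW: opp run (5,5) capped by B -> flip
Dir S: first cell '.' (not opp) -> no flip
Dir SE: first cell '.' (not opp) -> no flip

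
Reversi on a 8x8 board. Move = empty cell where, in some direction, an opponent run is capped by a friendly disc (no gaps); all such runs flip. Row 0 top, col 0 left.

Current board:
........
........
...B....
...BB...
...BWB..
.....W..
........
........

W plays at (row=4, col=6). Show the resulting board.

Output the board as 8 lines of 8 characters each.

Answer: ........
........
...B....
...BB...
...BWWW.
.....W..
........
........

Derivation:
Place W at (4,6); scan 8 dirs for brackets.
Dir NW: first cell '.' (not opp) -> no flip
Dir N: first cell '.' (not opp) -> no flip
Dir NE: first cell '.' (not opp) -> no flip
Dir W: opp run (4,5) capped by W -> flip
Dir E: first cell '.' (not opp) -> no flip
Dir SW: first cell 'W' (not opp) -> no flip
Dir S: first cell '.' (not opp) -> no flip
Dir SE: first cell '.' (not opp) -> no flip
All flips: (4,5)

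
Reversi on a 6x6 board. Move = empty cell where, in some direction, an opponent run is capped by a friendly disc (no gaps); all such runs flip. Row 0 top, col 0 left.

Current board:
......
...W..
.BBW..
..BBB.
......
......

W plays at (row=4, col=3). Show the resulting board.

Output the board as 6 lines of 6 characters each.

Answer: ......
...W..
.BBW..
..BWB.
...W..
......

Derivation:
Place W at (4,3); scan 8 dirs for brackets.
Dir NW: opp run (3,2) (2,1), next='.' -> no flip
Dir N: opp run (3,3) capped by W -> flip
Dir NE: opp run (3,4), next='.' -> no flip
Dir W: first cell '.' (not opp) -> no flip
Dir E: first cell '.' (not opp) -> no flip
Dir SW: first cell '.' (not opp) -> no flip
Dir S: first cell '.' (not opp) -> no flip
Dir SE: first cell '.' (not opp) -> no flip
All flips: (3,3)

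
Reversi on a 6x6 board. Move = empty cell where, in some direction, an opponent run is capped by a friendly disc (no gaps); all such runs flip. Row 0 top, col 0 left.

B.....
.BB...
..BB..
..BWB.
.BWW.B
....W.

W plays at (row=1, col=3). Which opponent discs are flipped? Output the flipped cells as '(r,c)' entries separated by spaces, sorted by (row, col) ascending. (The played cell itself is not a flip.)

Answer: (2,3)

Derivation:
Dir NW: first cell '.' (not opp) -> no flip
Dir N: first cell '.' (not opp) -> no flip
Dir NE: first cell '.' (not opp) -> no flip
Dir W: opp run (1,2) (1,1), next='.' -> no flip
Dir E: first cell '.' (not opp) -> no flip
Dir SW: opp run (2,2), next='.' -> no flip
Dir S: opp run (2,3) capped by W -> flip
Dir SE: first cell '.' (not opp) -> no flip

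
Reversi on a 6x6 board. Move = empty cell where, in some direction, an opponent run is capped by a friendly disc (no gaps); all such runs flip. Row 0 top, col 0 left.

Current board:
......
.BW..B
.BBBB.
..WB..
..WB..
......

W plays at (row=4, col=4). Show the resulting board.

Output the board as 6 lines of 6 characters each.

Place W at (4,4); scan 8 dirs for brackets.
Dir NW: opp run (3,3) (2,2) (1,1), next='.' -> no flip
Dir N: first cell '.' (not opp) -> no flip
Dir NE: first cell '.' (not opp) -> no flip
Dir W: opp run (4,3) capped by W -> flip
Dir E: first cell '.' (not opp) -> no flip
Dir SW: first cell '.' (not opp) -> no flip
Dir S: first cell '.' (not opp) -> no flip
Dir SE: first cell '.' (not opp) -> no flip
All flips: (4,3)

Answer: ......
.BW..B
.BBBB.
..WB..
..WWW.
......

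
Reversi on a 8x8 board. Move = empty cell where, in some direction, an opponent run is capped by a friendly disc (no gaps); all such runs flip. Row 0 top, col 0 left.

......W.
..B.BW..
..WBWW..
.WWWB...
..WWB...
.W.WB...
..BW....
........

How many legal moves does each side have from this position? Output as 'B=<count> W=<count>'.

-- B to move --
(0,4): no bracket -> illegal
(0,5): no bracket -> illegal
(0,7): no bracket -> illegal
(1,1): flips 2 -> legal
(1,3): no bracket -> illegal
(1,6): flips 2 -> legal
(1,7): no bracket -> illegal
(2,0): no bracket -> illegal
(2,1): flips 3 -> legal
(2,6): flips 2 -> legal
(3,0): flips 3 -> legal
(3,5): no bracket -> illegal
(3,6): flips 1 -> legal
(4,0): flips 1 -> legal
(4,1): flips 3 -> legal
(5,0): no bracket -> illegal
(5,2): flips 5 -> legal
(6,0): no bracket -> illegal
(6,1): no bracket -> illegal
(6,4): flips 1 -> legal
(7,2): flips 1 -> legal
(7,3): flips 4 -> legal
(7,4): no bracket -> illegal
B mobility = 12
-- W to move --
(0,1): no bracket -> illegal
(0,2): flips 1 -> legal
(0,3): flips 1 -> legal
(0,4): flips 1 -> legal
(0,5): flips 2 -> legal
(1,1): no bracket -> illegal
(1,3): flips 2 -> legal
(2,1): no bracket -> illegal
(3,5): flips 2 -> legal
(4,5): flips 2 -> legal
(5,2): no bracket -> illegal
(5,5): flips 2 -> legal
(6,1): flips 1 -> legal
(6,4): flips 3 -> legal
(6,5): flips 1 -> legal
(7,1): flips 1 -> legal
(7,2): no bracket -> illegal
(7,3): flips 1 -> legal
W mobility = 13

Answer: B=12 W=13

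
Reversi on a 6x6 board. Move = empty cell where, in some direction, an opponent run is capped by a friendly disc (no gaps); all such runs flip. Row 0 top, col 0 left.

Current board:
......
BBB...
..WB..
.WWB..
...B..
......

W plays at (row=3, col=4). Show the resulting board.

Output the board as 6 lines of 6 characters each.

Answer: ......
BBB...
..WB..
.WWWW.
...B..
......

Derivation:
Place W at (3,4); scan 8 dirs for brackets.
Dir NW: opp run (2,3) (1,2), next='.' -> no flip
Dir N: first cell '.' (not opp) -> no flip
Dir NE: first cell '.' (not opp) -> no flip
Dir W: opp run (3,3) capped by W -> flip
Dir E: first cell '.' (not opp) -> no flip
Dir SW: opp run (4,3), next='.' -> no flip
Dir S: first cell '.' (not opp) -> no flip
Dir SE: first cell '.' (not opp) -> no flip
All flips: (3,3)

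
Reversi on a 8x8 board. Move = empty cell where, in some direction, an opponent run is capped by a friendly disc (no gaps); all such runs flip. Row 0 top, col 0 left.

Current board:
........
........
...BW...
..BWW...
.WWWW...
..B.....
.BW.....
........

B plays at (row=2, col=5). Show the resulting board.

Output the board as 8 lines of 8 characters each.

Answer: ........
........
...BBB..
..BWB...
.WWBW...
..B.....
.BW.....
........

Derivation:
Place B at (2,5); scan 8 dirs for brackets.
Dir NW: first cell '.' (not opp) -> no flip
Dir N: first cell '.' (not opp) -> no flip
Dir NE: first cell '.' (not opp) -> no flip
Dir W: opp run (2,4) capped by B -> flip
Dir E: first cell '.' (not opp) -> no flip
Dir SW: opp run (3,4) (4,3) capped by B -> flip
Dir S: first cell '.' (not opp) -> no flip
Dir SE: first cell '.' (not opp) -> no flip
All flips: (2,4) (3,4) (4,3)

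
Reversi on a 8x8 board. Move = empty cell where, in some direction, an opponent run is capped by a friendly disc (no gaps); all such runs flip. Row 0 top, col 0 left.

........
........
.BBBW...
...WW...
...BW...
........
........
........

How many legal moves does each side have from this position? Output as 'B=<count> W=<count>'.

-- B to move --
(1,3): no bracket -> illegal
(1,4): no bracket -> illegal
(1,5): no bracket -> illegal
(2,5): flips 2 -> legal
(3,2): no bracket -> illegal
(3,5): no bracket -> illegal
(4,2): no bracket -> illegal
(4,5): flips 2 -> legal
(5,3): no bracket -> illegal
(5,4): no bracket -> illegal
(5,5): flips 2 -> legal
B mobility = 3
-- W to move --
(1,0): no bracket -> illegal
(1,1): flips 1 -> legal
(1,2): flips 1 -> legal
(1,3): flips 1 -> legal
(1,4): no bracket -> illegal
(2,0): flips 3 -> legal
(3,0): no bracket -> illegal
(3,1): no bracket -> illegal
(3,2): no bracket -> illegal
(4,2): flips 1 -> legal
(5,2): flips 1 -> legal
(5,3): flips 1 -> legal
(5,4): no bracket -> illegal
W mobility = 7

Answer: B=3 W=7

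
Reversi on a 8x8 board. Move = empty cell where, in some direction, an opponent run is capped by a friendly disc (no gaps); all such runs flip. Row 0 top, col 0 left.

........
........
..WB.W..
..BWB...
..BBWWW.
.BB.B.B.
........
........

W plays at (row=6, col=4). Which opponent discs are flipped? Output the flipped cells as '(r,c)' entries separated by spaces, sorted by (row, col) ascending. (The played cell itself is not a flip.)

Answer: (5,4)

Derivation:
Dir NW: first cell '.' (not opp) -> no flip
Dir N: opp run (5,4) capped by W -> flip
Dir NE: first cell '.' (not opp) -> no flip
Dir W: first cell '.' (not opp) -> no flip
Dir E: first cell '.' (not opp) -> no flip
Dir SW: first cell '.' (not opp) -> no flip
Dir S: first cell '.' (not opp) -> no flip
Dir SE: first cell '.' (not opp) -> no flip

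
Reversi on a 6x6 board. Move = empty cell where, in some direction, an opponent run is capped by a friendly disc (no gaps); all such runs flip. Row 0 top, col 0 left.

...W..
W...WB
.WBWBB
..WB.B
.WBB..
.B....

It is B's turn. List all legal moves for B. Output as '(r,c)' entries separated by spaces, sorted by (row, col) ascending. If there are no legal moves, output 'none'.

(0,0): no bracket -> illegal
(0,1): no bracket -> illegal
(0,2): no bracket -> illegal
(0,4): flips 1 -> legal
(0,5): no bracket -> illegal
(1,1): no bracket -> illegal
(1,2): no bracket -> illegal
(1,3): flips 2 -> legal
(2,0): flips 1 -> legal
(3,0): no bracket -> illegal
(3,1): flips 2 -> legal
(3,4): no bracket -> illegal
(4,0): flips 1 -> legal
(5,0): no bracket -> illegal
(5,2): no bracket -> illegal

Answer: (0,4) (1,3) (2,0) (3,1) (4,0)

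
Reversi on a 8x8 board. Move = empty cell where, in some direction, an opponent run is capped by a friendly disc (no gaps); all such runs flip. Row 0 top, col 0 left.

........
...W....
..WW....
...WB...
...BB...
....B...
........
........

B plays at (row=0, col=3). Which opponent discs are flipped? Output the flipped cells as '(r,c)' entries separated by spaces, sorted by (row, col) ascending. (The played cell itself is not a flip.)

Answer: (1,3) (2,3) (3,3)

Derivation:
Dir NW: edge -> no flip
Dir N: edge -> no flip
Dir NE: edge -> no flip
Dir W: first cell '.' (not opp) -> no flip
Dir E: first cell '.' (not opp) -> no flip
Dir SW: first cell '.' (not opp) -> no flip
Dir S: opp run (1,3) (2,3) (3,3) capped by B -> flip
Dir SE: first cell '.' (not opp) -> no flip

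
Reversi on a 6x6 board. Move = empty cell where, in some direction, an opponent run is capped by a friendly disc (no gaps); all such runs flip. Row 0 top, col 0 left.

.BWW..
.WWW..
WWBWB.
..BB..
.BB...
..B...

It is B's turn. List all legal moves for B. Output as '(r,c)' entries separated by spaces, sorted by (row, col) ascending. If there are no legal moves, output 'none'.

Answer: (0,0) (0,4) (1,0) (1,4) (3,1) (3,4)

Derivation:
(0,0): flips 1 -> legal
(0,4): flips 3 -> legal
(1,0): flips 1 -> legal
(1,4): flips 1 -> legal
(3,0): no bracket -> illegal
(3,1): flips 2 -> legal
(3,4): flips 2 -> legal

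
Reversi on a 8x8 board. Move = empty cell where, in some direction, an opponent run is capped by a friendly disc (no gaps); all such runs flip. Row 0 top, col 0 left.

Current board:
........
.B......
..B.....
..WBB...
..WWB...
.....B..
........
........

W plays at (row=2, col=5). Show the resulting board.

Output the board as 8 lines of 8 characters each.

Place W at (2,5); scan 8 dirs for brackets.
Dir NW: first cell '.' (not opp) -> no flip
Dir N: first cell '.' (not opp) -> no flip
Dir NE: first cell '.' (not opp) -> no flip
Dir W: first cell '.' (not opp) -> no flip
Dir E: first cell '.' (not opp) -> no flip
Dir SW: opp run (3,4) capped by W -> flip
Dir S: first cell '.' (not opp) -> no flip
Dir SE: first cell '.' (not opp) -> no flip
All flips: (3,4)

Answer: ........
.B......
..B..W..
..WBW...
..WWB...
.....B..
........
........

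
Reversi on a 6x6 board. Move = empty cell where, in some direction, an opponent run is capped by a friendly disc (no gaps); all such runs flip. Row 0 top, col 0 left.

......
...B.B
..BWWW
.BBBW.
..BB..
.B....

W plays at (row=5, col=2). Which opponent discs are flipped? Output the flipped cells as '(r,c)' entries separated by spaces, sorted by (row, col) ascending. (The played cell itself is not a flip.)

Answer: (4,3)

Derivation:
Dir NW: first cell '.' (not opp) -> no flip
Dir N: opp run (4,2) (3,2) (2,2), next='.' -> no flip
Dir NE: opp run (4,3) capped by W -> flip
Dir W: opp run (5,1), next='.' -> no flip
Dir E: first cell '.' (not opp) -> no flip
Dir SW: edge -> no flip
Dir S: edge -> no flip
Dir SE: edge -> no flip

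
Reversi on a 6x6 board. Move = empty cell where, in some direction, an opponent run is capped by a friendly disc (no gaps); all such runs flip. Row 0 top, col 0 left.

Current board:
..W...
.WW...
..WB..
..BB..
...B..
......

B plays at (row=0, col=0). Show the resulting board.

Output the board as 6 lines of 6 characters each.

Answer: B.W...
.BW...
..BB..
..BB..
...B..
......

Derivation:
Place B at (0,0); scan 8 dirs for brackets.
Dir NW: edge -> no flip
Dir N: edge -> no flip
Dir NE: edge -> no flip
Dir W: edge -> no flip
Dir E: first cell '.' (not opp) -> no flip
Dir SW: edge -> no flip
Dir S: first cell '.' (not opp) -> no flip
Dir SE: opp run (1,1) (2,2) capped by B -> flip
All flips: (1,1) (2,2)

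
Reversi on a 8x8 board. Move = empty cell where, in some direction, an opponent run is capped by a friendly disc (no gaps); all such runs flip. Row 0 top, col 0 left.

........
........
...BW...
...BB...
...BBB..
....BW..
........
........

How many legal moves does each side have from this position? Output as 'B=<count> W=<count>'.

-- B to move --
(1,3): no bracket -> illegal
(1,4): flips 1 -> legal
(1,5): flips 1 -> legal
(2,5): flips 1 -> legal
(3,5): no bracket -> illegal
(4,6): no bracket -> illegal
(5,6): flips 1 -> legal
(6,4): no bracket -> illegal
(6,5): flips 1 -> legal
(6,6): flips 1 -> legal
B mobility = 6
-- W to move --
(1,2): no bracket -> illegal
(1,3): no bracket -> illegal
(1,4): no bracket -> illegal
(2,2): flips 3 -> legal
(2,5): no bracket -> illegal
(3,2): no bracket -> illegal
(3,5): flips 1 -> legal
(3,6): no bracket -> illegal
(4,2): flips 1 -> legal
(4,6): no bracket -> illegal
(5,2): no bracket -> illegal
(5,3): flips 1 -> legal
(5,6): no bracket -> illegal
(6,3): no bracket -> illegal
(6,4): flips 3 -> legal
(6,5): no bracket -> illegal
W mobility = 5

Answer: B=6 W=5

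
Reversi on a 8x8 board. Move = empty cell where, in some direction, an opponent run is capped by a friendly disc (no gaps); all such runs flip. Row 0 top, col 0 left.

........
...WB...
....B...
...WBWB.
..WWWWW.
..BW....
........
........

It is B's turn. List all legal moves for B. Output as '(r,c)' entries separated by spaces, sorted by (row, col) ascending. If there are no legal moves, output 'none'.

Answer: (0,2) (1,2) (3,2) (5,1) (5,4) (5,6) (5,7)

Derivation:
(0,2): flips 1 -> legal
(0,3): no bracket -> illegal
(0,4): no bracket -> illegal
(1,2): flips 1 -> legal
(2,2): no bracket -> illegal
(2,3): no bracket -> illegal
(2,5): no bracket -> illegal
(2,6): no bracket -> illegal
(3,1): no bracket -> illegal
(3,2): flips 2 -> legal
(3,7): no bracket -> illegal
(4,1): no bracket -> illegal
(4,7): no bracket -> illegal
(5,1): flips 2 -> legal
(5,4): flips 3 -> legal
(5,5): no bracket -> illegal
(5,6): flips 2 -> legal
(5,7): flips 2 -> legal
(6,2): no bracket -> illegal
(6,3): no bracket -> illegal
(6,4): no bracket -> illegal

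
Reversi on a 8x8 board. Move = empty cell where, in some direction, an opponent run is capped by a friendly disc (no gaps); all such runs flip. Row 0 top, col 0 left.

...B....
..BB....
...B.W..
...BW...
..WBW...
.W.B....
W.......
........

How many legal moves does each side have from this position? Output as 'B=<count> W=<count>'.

-- B to move --
(1,4): no bracket -> illegal
(1,5): no bracket -> illegal
(1,6): flips 2 -> legal
(2,4): no bracket -> illegal
(2,6): no bracket -> illegal
(3,1): flips 1 -> legal
(3,2): no bracket -> illegal
(3,5): flips 2 -> legal
(3,6): no bracket -> illegal
(4,0): no bracket -> illegal
(4,1): flips 1 -> legal
(4,5): flips 2 -> legal
(5,0): no bracket -> illegal
(5,2): no bracket -> illegal
(5,4): no bracket -> illegal
(5,5): flips 1 -> legal
(6,1): no bracket -> illegal
(6,2): no bracket -> illegal
(7,0): no bracket -> illegal
(7,1): no bracket -> illegal
B mobility = 6
-- W to move --
(0,1): flips 2 -> legal
(0,2): no bracket -> illegal
(0,4): no bracket -> illegal
(1,1): no bracket -> illegal
(1,4): no bracket -> illegal
(2,1): no bracket -> illegal
(2,2): flips 1 -> legal
(2,4): flips 1 -> legal
(3,2): flips 1 -> legal
(5,2): flips 1 -> legal
(5,4): no bracket -> illegal
(6,2): flips 1 -> legal
(6,3): no bracket -> illegal
(6,4): flips 1 -> legal
W mobility = 7

Answer: B=6 W=7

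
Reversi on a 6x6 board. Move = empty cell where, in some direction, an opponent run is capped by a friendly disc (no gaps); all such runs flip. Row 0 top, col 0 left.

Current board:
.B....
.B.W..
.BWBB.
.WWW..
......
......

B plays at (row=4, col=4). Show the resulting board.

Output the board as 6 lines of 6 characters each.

Place B at (4,4); scan 8 dirs for brackets.
Dir NW: opp run (3,3) (2,2) capped by B -> flip
Dir N: first cell '.' (not opp) -> no flip
Dir NE: first cell '.' (not opp) -> no flip
Dir W: first cell '.' (not opp) -> no flip
Dir E: first cell '.' (not opp) -> no flip
Dir SW: first cell '.' (not opp) -> no flip
Dir S: first cell '.' (not opp) -> no flip
Dir SE: first cell '.' (not opp) -> no flip
All flips: (2,2) (3,3)

Answer: .B....
.B.W..
.BBBB.
.WWB..
....B.
......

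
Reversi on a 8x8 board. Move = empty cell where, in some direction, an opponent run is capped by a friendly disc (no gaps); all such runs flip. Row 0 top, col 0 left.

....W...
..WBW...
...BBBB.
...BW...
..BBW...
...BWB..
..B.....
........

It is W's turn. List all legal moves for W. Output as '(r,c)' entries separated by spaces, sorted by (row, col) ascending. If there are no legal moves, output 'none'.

(0,2): no bracket -> illegal
(0,3): no bracket -> illegal
(1,5): no bracket -> illegal
(1,6): flips 1 -> legal
(1,7): no bracket -> illegal
(2,2): flips 2 -> legal
(2,7): no bracket -> illegal
(3,1): no bracket -> illegal
(3,2): flips 3 -> legal
(3,5): no bracket -> illegal
(3,6): flips 1 -> legal
(3,7): no bracket -> illegal
(4,1): flips 2 -> legal
(4,5): no bracket -> illegal
(4,6): no bracket -> illegal
(5,1): no bracket -> illegal
(5,2): flips 2 -> legal
(5,6): flips 1 -> legal
(6,1): no bracket -> illegal
(6,3): no bracket -> illegal
(6,4): no bracket -> illegal
(6,5): no bracket -> illegal
(6,6): flips 1 -> legal
(7,1): flips 2 -> legal
(7,2): no bracket -> illegal
(7,3): no bracket -> illegal

Answer: (1,6) (2,2) (3,2) (3,6) (4,1) (5,2) (5,6) (6,6) (7,1)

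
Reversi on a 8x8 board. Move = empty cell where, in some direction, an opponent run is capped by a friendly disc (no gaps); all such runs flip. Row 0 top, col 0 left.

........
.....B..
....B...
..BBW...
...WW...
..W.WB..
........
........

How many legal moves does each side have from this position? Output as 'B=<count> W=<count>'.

Answer: B=4 W=7

Derivation:
-- B to move --
(2,3): no bracket -> illegal
(2,5): no bracket -> illegal
(3,5): flips 1 -> legal
(4,1): no bracket -> illegal
(4,2): no bracket -> illegal
(4,5): no bracket -> illegal
(5,1): no bracket -> illegal
(5,3): flips 2 -> legal
(6,1): no bracket -> illegal
(6,2): no bracket -> illegal
(6,3): no bracket -> illegal
(6,4): flips 3 -> legal
(6,5): flips 2 -> legal
B mobility = 4
-- W to move --
(0,4): no bracket -> illegal
(0,5): no bracket -> illegal
(0,6): no bracket -> illegal
(1,3): no bracket -> illegal
(1,4): flips 1 -> legal
(1,6): no bracket -> illegal
(2,1): flips 1 -> legal
(2,2): flips 1 -> legal
(2,3): flips 1 -> legal
(2,5): no bracket -> illegal
(2,6): no bracket -> illegal
(3,1): flips 2 -> legal
(3,5): no bracket -> illegal
(4,1): no bracket -> illegal
(4,2): no bracket -> illegal
(4,5): no bracket -> illegal
(4,6): no bracket -> illegal
(5,6): flips 1 -> legal
(6,4): no bracket -> illegal
(6,5): no bracket -> illegal
(6,6): flips 1 -> legal
W mobility = 7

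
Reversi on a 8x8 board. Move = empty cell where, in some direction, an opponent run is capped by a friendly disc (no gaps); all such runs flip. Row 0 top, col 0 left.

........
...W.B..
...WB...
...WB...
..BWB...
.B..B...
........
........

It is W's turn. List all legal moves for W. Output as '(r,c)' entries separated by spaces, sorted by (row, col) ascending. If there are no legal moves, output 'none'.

(0,4): no bracket -> illegal
(0,5): no bracket -> illegal
(0,6): flips 2 -> legal
(1,4): no bracket -> illegal
(1,6): no bracket -> illegal
(2,5): flips 2 -> legal
(2,6): no bracket -> illegal
(3,1): no bracket -> illegal
(3,2): no bracket -> illegal
(3,5): flips 2 -> legal
(4,0): no bracket -> illegal
(4,1): flips 1 -> legal
(4,5): flips 2 -> legal
(5,0): no bracket -> illegal
(5,2): no bracket -> illegal
(5,3): no bracket -> illegal
(5,5): flips 1 -> legal
(6,0): flips 2 -> legal
(6,1): no bracket -> illegal
(6,2): no bracket -> illegal
(6,3): no bracket -> illegal
(6,4): no bracket -> illegal
(6,5): flips 1 -> legal

Answer: (0,6) (2,5) (3,5) (4,1) (4,5) (5,5) (6,0) (6,5)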